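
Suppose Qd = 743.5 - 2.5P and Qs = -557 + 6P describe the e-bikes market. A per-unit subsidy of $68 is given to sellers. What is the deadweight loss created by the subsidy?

Pre-subsidy: 743.5 - 2.5P = -557 + 6P gives P* = 153, Q* = 361.
With the subsidy, sellers receive Ps = Pb + 68 for each unit, where Pb is the price buyers pay.
Supply in terms of Pb becomes Qs = -557 + 6(Pb + 68) = -149 + 6Pb. Setting this equal to demand: 743.5 - 2.5Pb = -149 + 6Pb, so Pb = 105.
Sellers receive Ps = 105 + 68 = 173; Q' = 743.5 − 2.5·105 = 481.
The subsidy expands output by 481 − 361 = 120 past the efficient level; on those units the gap between marginal cost and willingness to pay runs from 0 up to 68.
DWL = ½ × 68 × 120 = 4080.

Deadweight loss = $4080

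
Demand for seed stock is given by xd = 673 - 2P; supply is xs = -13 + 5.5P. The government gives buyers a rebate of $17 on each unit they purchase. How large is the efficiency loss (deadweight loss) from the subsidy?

Pre-subsidy: 673 - 2P = -13 + 5.5P gives P* = 1372/15, x* = 7351/15.
With the rebate, buyers effectively pay Pb = Ps − 17, where Ps is the price sellers receive.
Demand in terms of Ps becomes xd = 673 − 2(Ps − 17) = 707 - 2Ps. Setting this equal to supply: 707 - 2Ps = -13 + 5.5Ps, so Ps = 96.
Buyers pay Pb = 96 − 17 = 79; x' = -13 + 5.5·96 = 515.
The subsidy expands output by 515 − 7351/15 = 374/15 past the efficient level; on those units the gap between marginal cost and willingness to pay runs from 0 up to 17.
DWL = ½ × 17 × 374/15 = 3179/15.

Deadweight loss = 3179/15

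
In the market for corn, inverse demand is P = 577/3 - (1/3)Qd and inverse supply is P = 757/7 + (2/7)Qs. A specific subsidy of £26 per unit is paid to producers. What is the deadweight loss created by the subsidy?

Deadweight loss = £546

Pre-subsidy: 577/3 - (1/3)Q = 757/7 + (2/7)Q gives Q* = 136 and P* = 147.
With the subsidy, sellers receive Ps = Pb + 26 for each unit, where Pb is the price buyers pay.
On the curves, Pb = 577/3 - (1/3)Q and Ps = 757/7 + (2/7)Q; the wedge Ps − Pb = 26 gives 757/7 + (2/7)Q − (577/3 - (1/3)Q) = 26, so Q' = 178.
Then Pb = 577/3 − (1/3)·178 = 133 and Ps = 757/7 + (2/7)·178 = 159.
The subsidy expands output by 178 − 136 = 42 past the efficient level; on those units the gap between marginal cost and willingness to pay runs from 0 up to 26.
DWL = ½ × 26 × 42 = 546.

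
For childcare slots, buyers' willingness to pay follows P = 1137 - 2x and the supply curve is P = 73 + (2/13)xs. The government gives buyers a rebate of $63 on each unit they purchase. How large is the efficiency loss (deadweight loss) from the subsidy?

Pre-subsidy: 1137 - 2x = 73 + (2/13)x gives x* = 494 and P* = 149.
With the rebate, buyers effectively pay Pb = Ps − 63, where Ps is the price sellers receive.
On the curves, Pb = 1137 - 2x and Ps = 73 + (2/13)x; the wedge Ps − Pb = 63 gives 73 + (2/13)x − (1137 - 2x) = 63, so x' = 523.25.
Then Pb = 1137 − 2·523.25 = 90.5 and Ps = 73 + (2/13)·523.25 = 153.5.
The subsidy expands output by 523.25 − 494 = 29.25 past the efficient level; on those units the gap between marginal cost and willingness to pay runs from 0 up to 63.
DWL = ½ × 63 × 29.25 = 921.375.

Deadweight loss = $921.375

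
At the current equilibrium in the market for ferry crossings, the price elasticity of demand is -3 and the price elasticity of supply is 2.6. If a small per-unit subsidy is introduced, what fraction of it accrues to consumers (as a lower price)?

For a small subsidy around the equilibrium, the benefit split depends on the relative slopes, which at a point are proportional to the elasticities.
Buyer share = εs/(εs + |εd|) = 2.6/(2.6 + 3) = 13/28; seller share = |εd|/(εs + |εd|) = 15/28.

Consumer share = 13/28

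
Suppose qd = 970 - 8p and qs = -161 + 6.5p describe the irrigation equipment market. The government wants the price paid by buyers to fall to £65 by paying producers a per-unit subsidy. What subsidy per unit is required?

Required subsidy s = £29 per unit

At a buyer price of 65, quantity demanded is 970 − 8·65 = 450.
Sellers supply 450 only when they receive ps with -161 + 6.5·ps = 450, i.e. ps = 94.
s = ps − pb = 94 − 65 = 29.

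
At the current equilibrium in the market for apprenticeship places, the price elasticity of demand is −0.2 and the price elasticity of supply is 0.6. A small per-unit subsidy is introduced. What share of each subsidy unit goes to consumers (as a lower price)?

Consumer share = 0.75

For a small subsidy around the equilibrium, the benefit split depends on the relative slopes, which at a point are proportional to the elasticities.
Buyer share = εs/(εs + |εd|) = 0.6/(0.6 + 0.2) = 0.75; seller share = |εd|/(εs + |εd|) = 0.25.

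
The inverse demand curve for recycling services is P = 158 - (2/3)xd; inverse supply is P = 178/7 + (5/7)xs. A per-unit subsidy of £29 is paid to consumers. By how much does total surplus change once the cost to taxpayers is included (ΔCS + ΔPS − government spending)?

Net change in total surplus = -£304.5

Pre-subsidy: 158 - (2/3)x = 178/7 + (5/7)x gives x* = 96 and P* = 94.
With the rebate, buyers effectively pay Pb = Ps − 29, where Ps is the price sellers receive.
On the curves, Pb = 158 - (2/3)x and Ps = 178/7 + (5/7)x; the wedge Ps − Pb = 29 gives 178/7 + (5/7)x − (158 - (2/3)x) = 29, so x' = 117.
Then Pb = 158 − (2/3)·117 = 80 and Ps = 178/7 + (5/7)·117 = 109.
ΔCS = ½(96 + 117)(94 − 80) = 1491; ΔPS = ½(96 + 117)(109 − 94) = 1597.5.
Government spending = 29 × 117 = 3393.
Net change = 1491 + 1597.5 − 3393 = -304.5. The loss equals the DWL triangle ½·29·21.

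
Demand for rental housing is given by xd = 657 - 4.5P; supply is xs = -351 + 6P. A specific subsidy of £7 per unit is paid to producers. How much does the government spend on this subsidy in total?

Government cost = £1701

Pre-subsidy: 657 - 4.5P = -351 + 6P gives P* = 96, x* = 225.
With the subsidy, sellers receive Ps = Pb + 7 for each unit, where Pb is the price buyers pay.
Supply in terms of Pb becomes xs = -351 + 6(Pb + 7) = -309 + 6Pb. Setting this equal to demand: 657 - 4.5Pb = -309 + 6Pb, so Pb = 92.
Sellers receive Ps = 92 + 7 = 99; x' = 657 − 4.5·92 = 243.
Government outlay = subsidy × quantity = 7 × 243 = 1701.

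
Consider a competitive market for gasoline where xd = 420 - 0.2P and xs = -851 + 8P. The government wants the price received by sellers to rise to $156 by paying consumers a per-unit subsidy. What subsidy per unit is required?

At a seller price of 156, quantity supplied is -851 + 8·156 = 397.
Buyers absorb 397 only when they pay Pb with 420 − 0.2·Pb = 397, i.e. Pb = 115.
s = Ps − Pb = 156 − 115 = 41.

Required subsidy s = $41 per unit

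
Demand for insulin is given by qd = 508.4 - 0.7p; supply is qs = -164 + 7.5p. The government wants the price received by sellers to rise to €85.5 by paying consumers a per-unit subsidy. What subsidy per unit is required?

Required subsidy s = €41 per unit

At a seller price of 85.5, quantity supplied is -164 + 7.5·85.5 = 477.25.
Buyers absorb 477.25 only when they pay pb with 508.4 − 0.7·pb = 477.25, i.e. pb = 44.5.
s = ps − pb = 85.5 − 44.5 = 41.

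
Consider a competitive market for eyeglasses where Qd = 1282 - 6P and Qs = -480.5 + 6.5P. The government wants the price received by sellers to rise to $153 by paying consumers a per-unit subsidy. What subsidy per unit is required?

At a seller price of 153, quantity supplied is -480.5 + 6.5·153 = 514.
Buyers absorb 514 only when they pay Pb with 1282 − 6·Pb = 514, i.e. Pb = 128.
s = Ps − Pb = 153 − 128 = 25.

Required subsidy s = $25 per unit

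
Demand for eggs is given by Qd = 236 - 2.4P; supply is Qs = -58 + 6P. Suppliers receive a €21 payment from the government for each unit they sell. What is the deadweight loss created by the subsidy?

Pre-subsidy: 236 - 2.4P = -58 + 6P gives P* = 35, Q* = 152.
With the subsidy, sellers receive Ps = Pb + 21 for each unit, where Pb is the price buyers pay.
Supply in terms of Pb becomes Qs = -58 + 6(Pb + 21) = 68 + 6Pb. Setting this equal to demand: 236 - 2.4Pb = 68 + 6Pb, so Pb = 20.
Sellers receive Ps = 20 + 21 = 41; Q' = 236 − 2.4·20 = 188.
The subsidy expands output by 188 − 152 = 36 past the efficient level; on those units the gap between marginal cost and willingness to pay runs from 0 up to 21.
DWL = ½ × 21 × 36 = 378.

Deadweight loss = €378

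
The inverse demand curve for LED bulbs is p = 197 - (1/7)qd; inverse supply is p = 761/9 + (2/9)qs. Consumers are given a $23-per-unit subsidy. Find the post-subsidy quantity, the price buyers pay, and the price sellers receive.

Pre-subsidy: 197 - (1/7)q = 761/9 + (2/9)q gives q* = 308 and p* = 153.
With the rebate, buyers effectively pay pb = ps − 23, where ps is the price sellers receive.
On the curves, pb = 197 - (1/7)q and ps = 761/9 + (2/9)q; the wedge ps − pb = 23 gives 761/9 + (2/9)q − (197 - (1/7)q) = 23, so q' = 371.
Then pb = 197 − (1/7)·371 = 144 and ps = 761/9 + (2/9)·371 = 167.

q' = 371; buyers pay $144; sellers receive $167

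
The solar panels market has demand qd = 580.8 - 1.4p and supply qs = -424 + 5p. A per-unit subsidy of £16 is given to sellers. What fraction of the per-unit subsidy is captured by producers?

Producer share = 0.21875

Pre-subsidy: 580.8 - 1.4p = -424 + 5p gives p* = 157, q* = 361.
With the subsidy, sellers receive ps = pb + 16 for each unit, where pb is the price buyers pay.
Supply in terms of pb becomes qs = -424 + 5(pb + 16) = -344 + 5pb. Setting this equal to demand: 580.8 - 1.4pb = -344 + 5pb, so pb = 144.5.
Sellers receive ps = 144.5 + 16 = 160.5; q' = 580.8 − 1.4·144.5 = 378.5.
Buyers' price falls by p* − pb = 157 − 144.5 = 12.5; sellers' price rises by ps − p* = 160.5 − 157 = 3.5.
So producers capture 3.5/16 = 0.21875 of each unit of subsidy.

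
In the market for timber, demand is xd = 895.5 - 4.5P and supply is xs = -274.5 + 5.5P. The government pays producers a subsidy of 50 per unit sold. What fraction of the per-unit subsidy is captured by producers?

Pre-subsidy: 895.5 - 4.5P = -274.5 + 5.5P gives P* = 117, x* = 369.
With the subsidy, sellers receive Ps = Pb + 50 for each unit, where Pb is the price buyers pay.
Supply in terms of Pb becomes xs = -274.5 + 5.5(Pb + 50) = 0.5 + 5.5Pb. Setting this equal to demand: 895.5 - 4.5Pb = 0.5 + 5.5Pb, so Pb = 89.5.
Sellers receive Ps = 89.5 + 50 = 139.5; x' = 895.5 − 4.5·89.5 = 492.75.
Buyers' price falls by P* − Pb = 117 − 89.5 = 27.5; sellers' price rises by Ps − P* = 139.5 − 117 = 22.5.
So producers capture 22.5/50 = 0.45 of each unit of subsidy.

Producer share = 0.45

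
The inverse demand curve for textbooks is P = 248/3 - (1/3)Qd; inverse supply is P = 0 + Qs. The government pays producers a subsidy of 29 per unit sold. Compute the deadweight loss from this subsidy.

Deadweight loss = 315.375

Pre-subsidy: 248/3 - (1/3)Q = 0 + Q gives Q* = 62 and P* = 62.
With the subsidy, sellers receive Ps = Pb + 29 for each unit, where Pb is the price buyers pay.
On the curves, Pb = 248/3 - (1/3)Q and Ps = 0 + Q; the wedge Ps − Pb = 29 gives 0 + Q − (248/3 - (1/3)Q) = 29, so Q' = 83.75.
Then Pb = 248/3 − (1/3)·83.75 = 54.75 and Ps = 0 + 1·83.75 = 83.75.
The subsidy expands output by 83.75 − 62 = 21.75 past the efficient level; on those units the gap between marginal cost and willingness to pay runs from 0 up to 29.
DWL = ½ × 29 × 21.75 = 315.375.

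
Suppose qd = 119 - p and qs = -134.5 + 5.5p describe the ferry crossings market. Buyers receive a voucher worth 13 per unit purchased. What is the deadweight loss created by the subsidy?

Deadweight loss = 71.5

Pre-subsidy: 119 - p = -134.5 + 5.5p gives p* = 39, q* = 80.
With the rebate, buyers effectively pay pb = ps − 13, where ps is the price sellers receive.
Demand in terms of ps becomes qd = 119 − 1(ps − 13) = 132 - ps. Setting this equal to supply: 132 - ps = -134.5 + 5.5ps, so ps = 41.
Buyers pay pb = 41 − 13 = 28; q' = -134.5 + 5.5·41 = 91.
The subsidy expands output by 91 − 80 = 11 past the efficient level; on those units the gap between marginal cost and willingness to pay runs from 0 up to 13.
DWL = ½ × 13 × 11 = 71.5.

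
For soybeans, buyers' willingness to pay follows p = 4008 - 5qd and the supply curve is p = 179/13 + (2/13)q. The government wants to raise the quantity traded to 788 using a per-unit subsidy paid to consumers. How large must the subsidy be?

At q = 788, from the demand curve buyers pay pb = 4008 − 5·788 = 68; from the supply curve sellers need ps = 179/13 + (2/13)·788 = 135.
The subsidy must fill the gap: s = ps − pb = 135 − 68 = 67.

Required subsidy s = 67 per unit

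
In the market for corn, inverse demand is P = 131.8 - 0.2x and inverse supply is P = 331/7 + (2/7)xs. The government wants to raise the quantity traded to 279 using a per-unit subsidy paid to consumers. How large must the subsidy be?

Required subsidy s = 51 per unit

At x = 279, from the demand curve buyers pay Pb = 131.8 − 0.2·279 = 76; from the supply curve sellers need Ps = 331/7 + (2/7)·279 = 127.
The subsidy must fill the gap: s = Ps − Pb = 127 − 76 = 51.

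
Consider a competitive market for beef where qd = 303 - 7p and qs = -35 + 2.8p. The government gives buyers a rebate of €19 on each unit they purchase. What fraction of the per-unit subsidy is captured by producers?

Pre-subsidy: 303 - 7p = -35 + 2.8p gives p* = 1690/49, q* = 431/7.
With the rebate, buyers effectively pay pb = ps − 19, where ps is the price sellers receive.
Demand in terms of ps becomes qd = 303 − 7(ps − 19) = 436 - 7ps. Setting this equal to supply: 436 - 7ps = -35 + 2.8ps, so ps = 2355/49.
Buyers pay pb = 2355/49 − 19 = 1424/49; q' = -35 + 2.8·(2355/49) = 697/7.
Buyers' price falls by p* − pb = 1690/49 − 1424/49 = 38/7; sellers' price rises by ps − p* = 2355/49 − 1690/49 = 95/7.
So producers capture (95/7)/19 = 5/7 of each unit of subsidy.

Producer share = 5/7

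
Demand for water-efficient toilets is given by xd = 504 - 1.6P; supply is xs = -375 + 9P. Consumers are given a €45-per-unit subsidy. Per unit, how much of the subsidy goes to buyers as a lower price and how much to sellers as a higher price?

Pre-subsidy: 504 - 1.6P = -375 + 9P gives P* = 4395/53, x* = 19680/53.
With the rebate, buyers effectively pay Pb = Ps − 45, where Ps is the price sellers receive.
Demand in terms of Ps becomes xd = 504 − 1.6(Ps − 45) = 576 - 1.6Ps. Setting this equal to supply: 576 - 1.6Ps = -375 + 9Ps, so Ps = 4755/53.
Buyers pay Pb = 4755/53 − 45 = 2370/53; x' = -375 + 9·(4755/53) = 22920/53.
Buyers' price falls by P* − Pb = 4395/53 − 2370/53 = 2025/53; sellers' price rises by Ps − P* = 4755/53 − 4395/53 = 360/53.

Buyers gain 2025/53 per unit; sellers gain 360/53 per unit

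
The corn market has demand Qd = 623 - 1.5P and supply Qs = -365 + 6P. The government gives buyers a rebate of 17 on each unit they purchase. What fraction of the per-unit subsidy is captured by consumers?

Pre-subsidy: 623 - 1.5P = -365 + 6P gives P* = 1976/15, Q* = 425.4.
With the rebate, buyers effectively pay Pb = Ps − 17, where Ps is the price sellers receive.
Demand in terms of Ps becomes Qd = 623 − 1.5(Ps − 17) = 648.5 - 1.5Ps. Setting this equal to supply: 648.5 - 1.5Ps = -365 + 6Ps, so Ps = 2027/15.
Buyers pay Pb = 2027/15 − 17 = 1772/15; Q' = -365 + 6·(2027/15) = 445.8.
Buyers' price falls by P* − Pb = 1976/15 − 1772/15 = 13.6; sellers' price rises by Ps − P* = 2027/15 − 1976/15 = 3.4.
So consumers capture 13.6/17 = 0.8 of each unit of subsidy.

Consumer share = 0.8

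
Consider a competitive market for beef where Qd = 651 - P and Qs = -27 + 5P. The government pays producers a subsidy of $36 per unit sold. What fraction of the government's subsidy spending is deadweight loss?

DWL / government spending = 15/568

Pre-subsidy: 651 - P = -27 + 5P gives P* = 113, Q* = 538.
With the subsidy, sellers receive Ps = Pb + 36 for each unit, where Pb is the price buyers pay.
Supply in terms of Pb becomes Qs = -27 + 5(Pb + 36) = 153 + 5Pb. Setting this equal to demand: 651 - Pb = 153 + 5Pb, so Pb = 83.
Sellers receive Ps = 83 + 36 = 119; Q' = 651 − 1·83 = 568.
ΔCS = ½(538 + 568)(113 − 83) = 16590; ΔPS = ½(538 + 568)(119 − 113) = 3318.
Government spending = 36 × 568 = 20448.
DWL = ½ × 36 × (568 − 538) = 540; fraction = 540 / 20448 = 15/568.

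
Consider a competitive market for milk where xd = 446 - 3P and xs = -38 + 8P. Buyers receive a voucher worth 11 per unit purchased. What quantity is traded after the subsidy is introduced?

x' = 338

Pre-subsidy: 446 - 3P = -38 + 8P gives P* = 44, x* = 314.
With the rebate, buyers effectively pay Pb = Ps − 11, where Ps is the price sellers receive.
Demand in terms of Ps becomes xd = 446 − 3(Ps − 11) = 479 - 3Ps. Setting this equal to supply: 479 - 3Ps = -38 + 8Ps, so Ps = 47.
Buyers pay Pb = 47 − 11 = 36; x' = -38 + 8·47 = 338.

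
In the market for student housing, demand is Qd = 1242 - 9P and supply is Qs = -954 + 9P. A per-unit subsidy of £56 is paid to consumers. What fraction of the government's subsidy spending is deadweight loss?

DWL / government spending = 7/22

Pre-subsidy: 1242 - 9P = -954 + 9P gives P* = 122, Q* = 144.
With the rebate, buyers effectively pay Pb = Ps − 56, where Ps is the price sellers receive.
Demand in terms of Ps becomes Qd = 1242 − 9(Ps − 56) = 1746 - 9Ps. Setting this equal to supply: 1746 - 9Ps = -954 + 9Ps, so Ps = 150.
Buyers pay Pb = 150 − 56 = 94; Q' = -954 + 9·150 = 396.
ΔCS = ½(144 + 396)(122 − 94) = 7560; ΔPS = ½(144 + 396)(150 − 122) = 7560.
Government spending = 56 × 396 = 22176.
DWL = ½ × 56 × (396 − 144) = 7056; fraction = 7056 / 22176 = 7/22.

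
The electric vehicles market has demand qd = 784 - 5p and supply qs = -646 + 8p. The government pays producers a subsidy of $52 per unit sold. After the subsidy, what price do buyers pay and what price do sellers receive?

Pre-subsidy: 784 - 5p = -646 + 8p gives p* = 110, q* = 234.
With the subsidy, sellers receive ps = pb + 52 for each unit, where pb is the price buyers pay.
Supply in terms of pb becomes qs = -646 + 8(pb + 52) = -230 + 8pb. Setting this equal to demand: 784 - 5pb = -230 + 8pb, so pb = 78.
Sellers receive ps = 78 + 52 = 130; q' = 784 − 5·78 = 394.

Buyers pay $78; sellers receive $130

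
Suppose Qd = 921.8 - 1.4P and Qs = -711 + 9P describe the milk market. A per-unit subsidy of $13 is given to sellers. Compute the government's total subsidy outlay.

Pre-subsidy: 921.8 - 1.4P = -711 + 9P gives P* = 157, Q* = 702.
With the subsidy, sellers receive Ps = Pb + 13 for each unit, where Pb is the price buyers pay.
Supply in terms of Pb becomes Qs = -711 + 9(Pb + 13) = -594 + 9Pb. Setting this equal to demand: 921.8 - 1.4Pb = -594 + 9Pb, so Pb = 145.75.
Sellers receive Ps = 145.75 + 13 = 158.75; Q' = 921.8 − 1.4·145.75 = 717.75.
Government outlay = subsidy × quantity = 13 × 717.75 = 9330.75.

Government cost = $9330.75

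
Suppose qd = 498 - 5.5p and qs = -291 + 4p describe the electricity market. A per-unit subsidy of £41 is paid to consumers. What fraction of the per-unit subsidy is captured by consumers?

Consumer share = 8/19

Pre-subsidy: 498 - 5.5p = -291 + 4p gives p* = 1578/19, q* = 783/19.
With the rebate, buyers effectively pay pb = ps − 41, where ps is the price sellers receive.
Demand in terms of ps becomes qd = 498 − 5.5(ps − 41) = 723.5 - 5.5ps. Setting this equal to supply: 723.5 - 5.5ps = -291 + 4ps, so ps = 2029/19.
Buyers pay pb = 2029/19 − 41 = 1250/19; q' = -291 + 4·(2029/19) = 2587/19.
Buyers' price falls by p* − pb = 1578/19 − 1250/19 = 328/19; sellers' price rises by ps − p* = 2029/19 − 1578/19 = 451/19.
So consumers capture (328/19)/41 = 8/19 of each unit of subsidy.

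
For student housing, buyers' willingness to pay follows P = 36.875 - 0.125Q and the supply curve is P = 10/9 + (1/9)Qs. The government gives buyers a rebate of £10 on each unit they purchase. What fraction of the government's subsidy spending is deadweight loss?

DWL / government spending = 72/659

Pre-subsidy: 36.875 - 0.125Q = 10/9 + (1/9)Q gives Q* = 2575/17 and P* = 305/17.
With the rebate, buyers effectively pay Pb = Ps − 10, where Ps is the price sellers receive.
On the curves, Pb = 36.875 - 0.125Q and Ps = 10/9 + (1/9)Q; the wedge Ps − Pb = 10 gives 10/9 + (1/9)Q − (36.875 - 0.125Q) = 10, so Q' = 3295/17.
Then Pb = 36.875 − 0.125·(3295/17) = 215/17 and Ps = 10/9 + (1/9)·(3295/17) = 385/17.
ΔCS = ½(2575/17 + 3295/17)(305/17 − 215/17) = 264150/289; ΔPS = ½(2575/17 + 3295/17)(385/17 − 305/17) = 234800/289.
Government spending = 10 × 3295/17 = 32950/17.
DWL = ½ × 10 × (3295/17 − 2575/17) = 3600/17; fraction = (3600/17) / (32950/17) = 72/659.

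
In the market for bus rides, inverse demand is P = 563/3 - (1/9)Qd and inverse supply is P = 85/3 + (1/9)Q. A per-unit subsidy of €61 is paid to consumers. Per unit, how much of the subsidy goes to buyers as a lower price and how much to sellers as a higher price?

Pre-subsidy: 563/3 - (1/9)Q = 85/3 + (1/9)Q gives Q* = 717 and P* = 108.
With the rebate, buyers effectively pay Pb = Ps − 61, where Ps is the price sellers receive.
On the curves, Pb = 563/3 - (1/9)Q and Ps = 85/3 + (1/9)Q; the wedge Ps − Pb = 61 gives 85/3 + (1/9)Q − (563/3 - (1/9)Q) = 61, so Q' = 991.5.
Then Pb = 563/3 − (1/9)·991.5 = 77.5 and Ps = 85/3 + (1/9)·991.5 = 138.5.
Buyers' price falls by P* − Pb = 108 − 77.5 = 30.5; sellers' price rises by Ps − P* = 138.5 − 108 = 30.5.

Buyers gain €30.5 per unit; sellers gain €30.5 per unit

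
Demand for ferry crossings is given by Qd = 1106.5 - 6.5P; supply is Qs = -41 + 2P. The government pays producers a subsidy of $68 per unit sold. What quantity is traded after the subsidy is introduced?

Pre-subsidy: 1106.5 - 6.5P = -41 + 2P gives P* = 135, Q* = 229.
With the subsidy, sellers receive Ps = Pb + 68 for each unit, where Pb is the price buyers pay.
Supply in terms of Pb becomes Qs = -41 + 2(Pb + 68) = 95 + 2Pb. Setting this equal to demand: 1106.5 - 6.5Pb = 95 + 2Pb, so Pb = 119.
Sellers receive Ps = 119 + 68 = 187; Q' = 1106.5 − 6.5·119 = 333.

Q' = 333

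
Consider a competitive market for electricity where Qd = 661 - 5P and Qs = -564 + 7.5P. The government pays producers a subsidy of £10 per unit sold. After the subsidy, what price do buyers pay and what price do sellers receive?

Buyers pay £92; sellers receive £102

Pre-subsidy: 661 - 5P = -564 + 7.5P gives P* = 98, Q* = 171.
With the subsidy, sellers receive Ps = Pb + 10 for each unit, where Pb is the price buyers pay.
Supply in terms of Pb becomes Qs = -564 + 7.5(Pb + 10) = -489 + 7.5Pb. Setting this equal to demand: 661 - 5Pb = -489 + 7.5Pb, so Pb = 92.
Sellers receive Ps = 92 + 10 = 102; Q' = 661 − 5·92 = 201.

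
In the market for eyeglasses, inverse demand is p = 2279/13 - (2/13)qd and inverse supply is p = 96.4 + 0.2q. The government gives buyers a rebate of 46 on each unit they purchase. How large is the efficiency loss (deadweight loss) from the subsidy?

Deadweight loss = 2990

Pre-subsidy: 2279/13 - (2/13)q = 96.4 + 0.2q gives q* = 223 and p* = 141.
With the rebate, buyers effectively pay pb = ps − 46, where ps is the price sellers receive.
On the curves, pb = 2279/13 - (2/13)q and ps = 96.4 + 0.2q; the wedge ps − pb = 46 gives 96.4 + 0.2q − (2279/13 - (2/13)q) = 46, so q' = 353.
Then pb = 2279/13 − (2/13)·353 = 121 and ps = 96.4 + 0.2·353 = 167.
The subsidy expands output by 353 − 223 = 130 past the efficient level; on those units the gap between marginal cost and willingness to pay runs from 0 up to 46.
DWL = ½ × 46 × 130 = 2990.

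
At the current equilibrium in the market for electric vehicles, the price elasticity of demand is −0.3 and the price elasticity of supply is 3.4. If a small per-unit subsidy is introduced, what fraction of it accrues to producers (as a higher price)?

For a small subsidy around the equilibrium, the benefit split depends on the relative slopes, which at a point are proportional to the elasticities.
Buyer share = εs/(εs + |εd|) = 3.4/(3.4 + 0.3) = 34/37; seller share = |εd|/(εs + |εd|) = 3/37.
So producers capture 3/37 of the subsidy.

Producer share = 3/37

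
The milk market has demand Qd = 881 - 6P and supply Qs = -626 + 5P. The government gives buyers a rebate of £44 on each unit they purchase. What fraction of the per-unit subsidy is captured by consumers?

Pre-subsidy: 881 - 6P = -626 + 5P gives P* = 137, Q* = 59.
With the rebate, buyers effectively pay Pb = Ps − 44, where Ps is the price sellers receive.
Demand in terms of Ps becomes Qd = 881 − 6(Ps − 44) = 1145 - 6Ps. Setting this equal to supply: 1145 - 6Ps = -626 + 5Ps, so Ps = 161.
Buyers pay Pb = 161 − 44 = 117; Q' = -626 + 5·161 = 179.
Buyers' price falls by P* − Pb = 137 − 117 = 20; sellers' price rises by Ps − P* = 161 − 137 = 24.
So consumers capture 20/44 = 5/11 of each unit of subsidy.

Consumer share = 5/11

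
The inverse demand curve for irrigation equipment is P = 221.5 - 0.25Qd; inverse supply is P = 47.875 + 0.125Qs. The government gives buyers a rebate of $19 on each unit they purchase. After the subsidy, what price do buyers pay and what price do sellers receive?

Pre-subsidy: 221.5 - 0.25Q = 47.875 + 0.125Q gives Q* = 463 and P* = 105.75.
With the rebate, buyers effectively pay Pb = Ps − 19, where Ps is the price sellers receive.
On the curves, Pb = 221.5 - 0.25Q and Ps = 47.875 + 0.125Q; the wedge Ps − Pb = 19 gives 47.875 + 0.125Q − (221.5 - 0.25Q) = 19, so Q' = 1541/3.
Then Pb = 221.5 − 0.25·(1541/3) = 1117/12 and Ps = 47.875 + 0.125·(1541/3) = 1345/12.

Buyers pay 1117/12; sellers receive 1345/12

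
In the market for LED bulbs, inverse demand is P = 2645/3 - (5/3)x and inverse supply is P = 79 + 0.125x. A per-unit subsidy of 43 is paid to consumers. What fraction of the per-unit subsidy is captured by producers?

Producer share = 3/43

Pre-subsidy: 2645/3 - (5/3)x = 79 + 0.125x gives x* = 448 and P* = 135.
With the rebate, buyers effectively pay Pb = Ps − 43, where Ps is the price sellers receive.
On the curves, Pb = 2645/3 - (5/3)x and Ps = 79 + 0.125x; the wedge Ps − Pb = 43 gives 79 + 0.125x − (2645/3 - (5/3)x) = 43, so x' = 472.
Then Pb = 2645/3 − (5/3)·472 = 95 and Ps = 79 + 0.125·472 = 138.
Buyers' price falls by P* − Pb = 135 − 95 = 40; sellers' price rises by Ps − P* = 138 − 135 = 3.
So producers capture 3/43 = 3/43 of each unit of subsidy.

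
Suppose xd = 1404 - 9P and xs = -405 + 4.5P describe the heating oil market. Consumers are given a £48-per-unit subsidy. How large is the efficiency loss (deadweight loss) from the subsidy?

Deadweight loss = £3456

Pre-subsidy: 1404 - 9P = -405 + 4.5P gives P* = 134, x* = 198.
With the rebate, buyers effectively pay Pb = Ps − 48, where Ps is the price sellers receive.
Demand in terms of Ps becomes xd = 1404 − 9(Ps − 48) = 1836 - 9Ps. Setting this equal to supply: 1836 - 9Ps = -405 + 4.5Ps, so Ps = 166.
Buyers pay Pb = 166 − 48 = 118; x' = -405 + 4.5·166 = 342.
The subsidy expands output by 342 − 198 = 144 past the efficient level; on those units the gap between marginal cost and willingness to pay runs from 0 up to 48.
DWL = ½ × 48 × 144 = 3456.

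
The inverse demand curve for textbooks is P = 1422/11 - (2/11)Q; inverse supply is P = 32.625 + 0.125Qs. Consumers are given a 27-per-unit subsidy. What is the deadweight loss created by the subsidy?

Pre-subsidy: 1422/11 - (2/11)Q = 32.625 + 0.125Q gives Q* = 315 and P* = 72.
With the rebate, buyers effectively pay Pb = Ps − 27, where Ps is the price sellers receive.
On the curves, Pb = 1422/11 - (2/11)Q and Ps = 32.625 + 0.125Q; the wedge Ps − Pb = 27 gives 32.625 + 0.125Q − (1422/11 - (2/11)Q) = 27, so Q' = 403.
Then Pb = 1422/11 − (2/11)·403 = 56 and Ps = 32.625 + 0.125·403 = 83.
The subsidy expands output by 403 − 315 = 88 past the efficient level; on those units the gap between marginal cost and willingness to pay runs from 0 up to 27.
DWL = ½ × 27 × 88 = 1188.

Deadweight loss = 1188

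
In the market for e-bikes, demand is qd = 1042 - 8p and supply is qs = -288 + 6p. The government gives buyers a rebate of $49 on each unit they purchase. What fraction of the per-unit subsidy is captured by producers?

Pre-subsidy: 1042 - 8p = -288 + 6p gives p* = 95, q* = 282.
With the rebate, buyers effectively pay pb = ps − 49, where ps is the price sellers receive.
Demand in terms of ps becomes qd = 1042 − 8(ps − 49) = 1434 - 8ps. Setting this equal to supply: 1434 - 8ps = -288 + 6ps, so ps = 123.
Buyers pay pb = 123 − 49 = 74; q' = -288 + 6·123 = 450.
Buyers' price falls by p* − pb = 95 − 74 = 21; sellers' price rises by ps − p* = 123 − 95 = 28.
So producers capture 28/49 = 4/7 of each unit of subsidy.

Producer share = 4/7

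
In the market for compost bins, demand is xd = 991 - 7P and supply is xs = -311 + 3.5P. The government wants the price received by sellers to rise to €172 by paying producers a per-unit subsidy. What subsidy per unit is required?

At a seller price of 172, quantity supplied is -311 + 3.5·172 = 291.
Buyers absorb 291 only when they pay Pb with 991 − 7·Pb = 291, i.e. Pb = 100.
s = Ps − Pb = 172 − 100 = 72.

Required subsidy s = €72 per unit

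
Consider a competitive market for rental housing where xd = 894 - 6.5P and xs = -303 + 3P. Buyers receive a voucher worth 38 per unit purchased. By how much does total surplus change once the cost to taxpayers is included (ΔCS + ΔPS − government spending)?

Pre-subsidy: 894 - 6.5P = -303 + 3P gives P* = 126, x* = 75.
With the rebate, buyers effectively pay Pb = Ps − 38, where Ps is the price sellers receive.
Demand in terms of Ps becomes xd = 894 − 6.5(Ps − 38) = 1141 - 6.5Ps. Setting this equal to supply: 1141 - 6.5Ps = -303 + 3Ps, so Ps = 152.
Buyers pay Pb = 152 − 38 = 114; x' = -303 + 3·152 = 153.
ΔCS = ½(75 + 153)(126 − 114) = 1368; ΔPS = ½(75 + 153)(152 − 126) = 2964.
Government spending = 38 × 153 = 5814.
Net change = 1368 + 2964 − 5814 = -1482. The loss equals the DWL triangle ½·38·78.

Net change in total surplus = -1482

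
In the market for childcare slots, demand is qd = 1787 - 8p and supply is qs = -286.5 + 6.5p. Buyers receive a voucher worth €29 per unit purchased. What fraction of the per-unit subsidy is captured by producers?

Producer share = 16/29

Pre-subsidy: 1787 - 8p = -286.5 + 6.5p gives p* = 143, q* = 643.
With the rebate, buyers effectively pay pb = ps − 29, where ps is the price sellers receive.
Demand in terms of ps becomes qd = 1787 − 8(ps − 29) = 2019 - 8ps. Setting this equal to supply: 2019 - 8ps = -286.5 + 6.5ps, so ps = 159.
Buyers pay pb = 159 − 29 = 130; q' = -286.5 + 6.5·159 = 747.
Buyers' price falls by p* − pb = 143 − 130 = 13; sellers' price rises by ps − p* = 159 − 143 = 16.
So producers capture 16/29 = 16/29 of each unit of subsidy.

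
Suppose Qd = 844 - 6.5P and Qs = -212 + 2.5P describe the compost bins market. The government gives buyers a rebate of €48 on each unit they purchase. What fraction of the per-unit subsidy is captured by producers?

Producer share = 13/18

Pre-subsidy: 844 - 6.5P = -212 + 2.5P gives P* = 352/3, Q* = 244/3.
With the rebate, buyers effectively pay Pb = Ps − 48, where Ps is the price sellers receive.
Demand in terms of Ps becomes Qd = 844 − 6.5(Ps − 48) = 1156 - 6.5Ps. Setting this equal to supply: 1156 - 6.5Ps = -212 + 2.5Ps, so Ps = 152.
Buyers pay Pb = 152 − 48 = 104; Q' = -212 + 2.5·152 = 168.
Buyers' price falls by P* − Pb = 352/3 − 104 = 40/3; sellers' price rises by Ps − P* = 152 − 352/3 = 104/3.
So producers capture (104/3)/48 = 13/18 of each unit of subsidy.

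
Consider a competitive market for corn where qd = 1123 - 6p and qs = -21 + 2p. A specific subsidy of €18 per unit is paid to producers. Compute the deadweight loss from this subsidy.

Pre-subsidy: 1123 - 6p = -21 + 2p gives p* = 143, q* = 265.
With the subsidy, sellers receive ps = pb + 18 for each unit, where pb is the price buyers pay.
Supply in terms of pb becomes qs = -21 + 2(pb + 18) = 15 + 2pb. Setting this equal to demand: 1123 - 6pb = 15 + 2pb, so pb = 138.5.
Sellers receive ps = 138.5 + 18 = 156.5; q' = 1123 − 6·138.5 = 292.
The subsidy expands output by 292 − 265 = 27 past the efficient level; on those units the gap between marginal cost and willingness to pay runs from 0 up to 18.
DWL = ½ × 18 × 27 = 243.

Deadweight loss = €243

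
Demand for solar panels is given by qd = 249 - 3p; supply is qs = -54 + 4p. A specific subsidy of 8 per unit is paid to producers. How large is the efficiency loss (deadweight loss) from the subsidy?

Deadweight loss = 384/7

Pre-subsidy: 249 - 3p = -54 + 4p gives p* = 303/7, q* = 834/7.
With the subsidy, sellers receive ps = pb + 8 for each unit, where pb is the price buyers pay.
Supply in terms of pb becomes qs = -54 + 4(pb + 8) = -22 + 4pb. Setting this equal to demand: 249 - 3pb = -22 + 4pb, so pb = 271/7.
Sellers receive ps = 271/7 + 8 = 327/7; q' = 249 − 3·(271/7) = 930/7.
The subsidy expands output by 930/7 − 834/7 = 96/7 past the efficient level; on those units the gap between marginal cost and willingness to pay runs from 0 up to 8.
DWL = ½ × 8 × 96/7 = 384/7.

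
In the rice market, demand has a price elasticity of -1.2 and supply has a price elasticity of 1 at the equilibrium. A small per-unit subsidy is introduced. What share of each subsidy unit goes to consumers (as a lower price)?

For a small subsidy around the equilibrium, the benefit split depends on the relative slopes, which at a point are proportional to the elasticities.
Buyer share = εs/(εs + |εd|) = 1/(1 + 1.2) = 5/11; seller share = |εd|/(εs + |εd|) = 6/11.

Consumer share = 5/11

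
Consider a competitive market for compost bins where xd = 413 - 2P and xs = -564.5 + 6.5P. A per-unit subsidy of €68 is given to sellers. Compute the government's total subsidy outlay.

Pre-subsidy: 413 - 2P = -564.5 + 6.5P gives P* = 115, x* = 183.
With the subsidy, sellers receive Ps = Pb + 68 for each unit, where Pb is the price buyers pay.
Supply in terms of Pb becomes xs = -564.5 + 6.5(Pb + 68) = -122.5 + 6.5Pb. Setting this equal to demand: 413 - 2Pb = -122.5 + 6.5Pb, so Pb = 63.
Sellers receive Ps = 63 + 68 = 131; x' = 413 − 2·63 = 287.
Government outlay = subsidy × quantity = 68 × 287 = 19516.

Government cost = €19516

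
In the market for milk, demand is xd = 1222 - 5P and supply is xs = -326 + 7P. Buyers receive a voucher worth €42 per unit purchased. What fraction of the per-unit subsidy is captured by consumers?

Pre-subsidy: 1222 - 5P = -326 + 7P gives P* = 129, x* = 577.
With the rebate, buyers effectively pay Pb = Ps − 42, where Ps is the price sellers receive.
Demand in terms of Ps becomes xd = 1222 − 5(Ps − 42) = 1432 - 5Ps. Setting this equal to supply: 1432 - 5Ps = -326 + 7Ps, so Ps = 146.5.
Buyers pay Pb = 146.5 − 42 = 104.5; x' = -326 + 7·146.5 = 699.5.
Buyers' price falls by P* − Pb = 129 − 104.5 = 24.5; sellers' price rises by Ps − P* = 146.5 − 129 = 17.5.
So consumers capture 24.5/42 = 7/12 of each unit of subsidy.

Consumer share = 7/12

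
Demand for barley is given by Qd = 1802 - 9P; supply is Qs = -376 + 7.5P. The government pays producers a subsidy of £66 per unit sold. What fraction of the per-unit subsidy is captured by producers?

Producer share = 6/11

Pre-subsidy: 1802 - 9P = -376 + 7.5P gives P* = 132, Q* = 614.
With the subsidy, sellers receive Ps = Pb + 66 for each unit, where Pb is the price buyers pay.
Supply in terms of Pb becomes Qs = -376 + 7.5(Pb + 66) = 119 + 7.5Pb. Setting this equal to demand: 1802 - 9Pb = 119 + 7.5Pb, so Pb = 102.
Sellers receive Ps = 102 + 66 = 168; Q' = 1802 − 9·102 = 884.
Buyers' price falls by P* − Pb = 132 − 102 = 30; sellers' price rises by Ps − P* = 168 − 132 = 36.
So producers capture 36/66 = 6/11 of each unit of subsidy.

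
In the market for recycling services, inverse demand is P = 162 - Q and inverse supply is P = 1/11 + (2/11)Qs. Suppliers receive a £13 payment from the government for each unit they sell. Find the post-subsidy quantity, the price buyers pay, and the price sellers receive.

Q' = 148; buyers pay £14; sellers receive £27

Pre-subsidy: 162 - Q = 1/11 + (2/11)Q gives Q* = 137 and P* = 25.
With the subsidy, sellers receive Ps = Pb + 13 for each unit, where Pb is the price buyers pay.
On the curves, Pb = 162 - Q and Ps = 1/11 + (2/11)Q; the wedge Ps − Pb = 13 gives 1/11 + (2/11)Q − (162 - Q) = 13, so Q' = 148.
Then Pb = 162 − 1·148 = 14 and Ps = 1/11 + (2/11)·148 = 27.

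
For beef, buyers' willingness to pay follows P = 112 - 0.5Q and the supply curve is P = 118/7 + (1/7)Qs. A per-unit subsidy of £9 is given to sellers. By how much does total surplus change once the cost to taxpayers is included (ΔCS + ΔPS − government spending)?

Net change in total surplus = -£63

Pre-subsidy: 112 - 0.5Q = 118/7 + (1/7)Q gives Q* = 148 and P* = 38.
With the subsidy, sellers receive Ps = Pb + 9 for each unit, where Pb is the price buyers pay.
On the curves, Pb = 112 - 0.5Q and Ps = 118/7 + (1/7)Q; the wedge Ps − Pb = 9 gives 118/7 + (1/7)Q − (112 - 0.5Q) = 9, so Q' = 162.
Then Pb = 112 − 0.5·162 = 31 and Ps = 118/7 + (1/7)·162 = 40.
ΔCS = ½(148 + 162)(38 − 31) = 1085; ΔPS = ½(148 + 162)(40 − 38) = 310.
Government spending = 9 × 162 = 1458.
Net change = 1085 + 310 − 1458 = -63. The loss equals the DWL triangle ½·9·14.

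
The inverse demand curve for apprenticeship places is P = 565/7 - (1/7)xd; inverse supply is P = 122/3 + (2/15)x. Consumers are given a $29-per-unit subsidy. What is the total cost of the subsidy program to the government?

Pre-subsidy: 565/7 - (1/7)x = 122/3 + (2/15)x gives x* = 145 and P* = 60.
With the rebate, buyers effectively pay Pb = Ps − 29, where Ps is the price sellers receive.
On the curves, Pb = 565/7 - (1/7)x and Ps = 122/3 + (2/15)x; the wedge Ps − Pb = 29 gives 122/3 + (2/15)x − (565/7 - (1/7)x) = 29, so x' = 250.
Then Pb = 565/7 − (1/7)·250 = 45 and Ps = 122/3 + (2/15)·250 = 74.
Government outlay = subsidy × quantity = 29 × 250 = 7250.

Government cost = $7250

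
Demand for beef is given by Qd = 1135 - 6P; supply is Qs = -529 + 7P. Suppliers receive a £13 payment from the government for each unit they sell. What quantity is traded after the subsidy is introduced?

Pre-subsidy: 1135 - 6P = -529 + 7P gives P* = 128, Q* = 367.
With the subsidy, sellers receive Ps = Pb + 13 for each unit, where Pb is the price buyers pay.
Supply in terms of Pb becomes Qs = -529 + 7(Pb + 13) = -438 + 7Pb. Setting this equal to demand: 1135 - 6Pb = -438 + 7Pb, so Pb = 121.
Sellers receive Ps = 121 + 13 = 134; Q' = 1135 − 6·121 = 409.

Q' = 409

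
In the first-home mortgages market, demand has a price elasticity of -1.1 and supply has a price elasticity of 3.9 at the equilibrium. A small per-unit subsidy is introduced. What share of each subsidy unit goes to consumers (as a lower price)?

For a small subsidy around the equilibrium, the benefit split depends on the relative slopes, which at a point are proportional to the elasticities.
Buyer share = εs/(εs + |εd|) = 3.9/(3.9 + 1.1) = 0.78; seller share = |εd|/(εs + |εd|) = 0.22.

Consumer share = 0.78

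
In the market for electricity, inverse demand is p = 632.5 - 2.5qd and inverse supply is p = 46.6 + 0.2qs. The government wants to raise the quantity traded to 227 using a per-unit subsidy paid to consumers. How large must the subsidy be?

Required subsidy s = 27 per unit

At q = 227, from the demand curve buyers pay pb = 632.5 − 2.5·227 = 65; from the supply curve sellers need ps = 46.6 + 0.2·227 = 92.
The subsidy must fill the gap: s = ps − pb = 92 − 65 = 27.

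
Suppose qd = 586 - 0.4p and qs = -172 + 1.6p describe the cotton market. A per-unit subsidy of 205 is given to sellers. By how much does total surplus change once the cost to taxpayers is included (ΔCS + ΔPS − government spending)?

Net change in total surplus = -6724

Pre-subsidy: 586 - 0.4p = -172 + 1.6p gives p* = 379, q* = 434.4.
With the subsidy, sellers receive ps = pb + 205 for each unit, where pb is the price buyers pay.
Supply in terms of pb becomes qs = -172 + 1.6(pb + 205) = 156 + 1.6pb. Setting this equal to demand: 586 - 0.4pb = 156 + 1.6pb, so pb = 215.
Sellers receive ps = 215 + 205 = 420; q' = 586 − 0.4·215 = 500.
ΔCS = ½(434.4 + 500)(379 − 215) = 76620.8; ΔPS = ½(434.4 + 500)(420 − 379) = 19155.2.
Government spending = 205 × 500 = 102500.
Net change = 76620.8 + 19155.2 − 102500 = -6724. The loss equals the DWL triangle ½·205·65.6.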